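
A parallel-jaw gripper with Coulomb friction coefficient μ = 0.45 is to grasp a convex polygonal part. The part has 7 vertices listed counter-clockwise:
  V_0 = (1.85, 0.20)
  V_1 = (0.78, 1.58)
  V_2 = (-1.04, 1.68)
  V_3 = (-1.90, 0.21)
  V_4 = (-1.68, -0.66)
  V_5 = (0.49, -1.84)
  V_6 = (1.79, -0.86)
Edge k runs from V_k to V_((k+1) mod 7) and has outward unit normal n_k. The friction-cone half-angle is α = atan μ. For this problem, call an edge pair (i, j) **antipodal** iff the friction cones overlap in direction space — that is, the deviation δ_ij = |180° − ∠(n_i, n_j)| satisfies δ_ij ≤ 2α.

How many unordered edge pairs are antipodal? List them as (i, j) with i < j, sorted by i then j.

count = 7; pairs: (0,3), (0,4), (1,4), (1,5), (2,5), (2,6), (3,6)

α = atan 0.45 = 24.23°;  2α = 48.46°
n_0 = (+0.7903, +0.6128)
n_1 = (+0.0549, +0.9985)
n_2 = (-0.8631, +0.5050)
n_3 = (-0.9695, -0.2452)
n_4 = (-0.4777, -0.8785)
n_5 = (+0.6020, -0.7985)
n_6 = (+0.9984, -0.0565)
  (0,1): δ = 130.93°  ·
  (0,2): δ = 68.12°  ·
  (0,3): δ = 23.60°  ✓
  (0,4): δ = 23.67°  ✓
  (0,5): δ = 89.22°  ·
  (0,6): δ = 138.97°  ·
  (1,2): δ = 117.18°  ·
  (1,3): δ = 72.66°  ·
  (1,4): δ = 25.39°  ✓
  (1,5): δ = 40.16°  ✓
  (1,6): δ = 89.91°  ·
  (2,3): δ = 135.48°  ·
  (2,4): δ = 88.21°  ·
  (2,5): δ = 22.66°  ✓
  (2,6): δ = 27.09°  ✓
  (3,4): δ = 132.73°  ·
  (3,5): δ = 67.18°  ·
  (3,6): δ = 17.43°  ✓
  (4,5): δ = 114.45°  ·
  (4,6): δ = 64.70°  ·
  (5,6): δ = 130.25°  ·
antipodal pairs: 7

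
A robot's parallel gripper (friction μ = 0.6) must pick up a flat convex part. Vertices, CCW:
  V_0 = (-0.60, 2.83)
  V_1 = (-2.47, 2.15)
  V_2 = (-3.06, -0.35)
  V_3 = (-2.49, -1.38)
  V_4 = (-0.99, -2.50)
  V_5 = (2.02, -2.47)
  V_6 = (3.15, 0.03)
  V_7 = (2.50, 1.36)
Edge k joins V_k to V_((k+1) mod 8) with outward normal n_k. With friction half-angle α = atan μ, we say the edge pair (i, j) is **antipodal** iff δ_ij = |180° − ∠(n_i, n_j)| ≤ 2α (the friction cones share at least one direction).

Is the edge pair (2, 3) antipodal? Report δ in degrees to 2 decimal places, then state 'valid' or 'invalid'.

δ = 155.71°, invalid

α = atan 0.6 = 30.96°;  2α = 61.93°
edge 2: e_2 = (+0.57, -1.03);  n_2 = (-0.8750, -0.4842)
edge 3: e_3 = (+1.50, -1.12);  n_3 = (-0.5983, -0.8013)
∠(n_2, n_3) = 24.29°
δ = |180° − 24.29°| = 155.71°
155.71° > 2α = 61.93°  →  invalid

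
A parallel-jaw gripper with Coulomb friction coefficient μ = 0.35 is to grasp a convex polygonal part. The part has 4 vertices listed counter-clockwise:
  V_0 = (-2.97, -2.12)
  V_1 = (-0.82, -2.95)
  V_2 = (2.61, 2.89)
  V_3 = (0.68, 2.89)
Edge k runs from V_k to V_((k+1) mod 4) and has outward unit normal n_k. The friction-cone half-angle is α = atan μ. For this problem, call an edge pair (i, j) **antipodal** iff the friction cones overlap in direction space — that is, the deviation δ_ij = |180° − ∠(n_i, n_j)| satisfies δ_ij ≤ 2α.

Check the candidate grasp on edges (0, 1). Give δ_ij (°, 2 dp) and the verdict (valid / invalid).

δ = 99.32°, invalid

α = atan 0.35 = 19.29°;  2α = 38.58°
edge 0: e_0 = (+2.15, -0.83);  n_0 = (-0.3601, -0.9329)
edge 1: e_1 = (+3.43, +5.84);  n_1 = (+0.8623, -0.5064)
∠(n_0, n_1) = 80.68°
δ = |180° − 80.68°| = 99.32°
99.32° > 2α = 38.58°  →  invalid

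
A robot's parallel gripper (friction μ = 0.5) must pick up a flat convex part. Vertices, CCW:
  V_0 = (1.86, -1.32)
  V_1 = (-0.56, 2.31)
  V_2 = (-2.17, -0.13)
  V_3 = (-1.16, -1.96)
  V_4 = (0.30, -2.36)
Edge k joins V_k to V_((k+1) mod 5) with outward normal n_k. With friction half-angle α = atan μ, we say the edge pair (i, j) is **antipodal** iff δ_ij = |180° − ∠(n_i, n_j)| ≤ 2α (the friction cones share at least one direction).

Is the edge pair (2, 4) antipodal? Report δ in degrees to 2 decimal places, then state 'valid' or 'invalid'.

δ = 85.20°, invalid

α = atan 0.5 = 26.57°;  2α = 53.13°
edge 2: e_2 = (+1.01, -1.83);  n_2 = (-0.8755, -0.4832)
edge 4: e_4 = (+1.56, +1.04);  n_4 = (+0.5547, -0.8321)
∠(n_2, n_4) = 94.80°
δ = |180° − 94.80°| = 85.20°
85.20° > 2α = 53.13°  →  invalid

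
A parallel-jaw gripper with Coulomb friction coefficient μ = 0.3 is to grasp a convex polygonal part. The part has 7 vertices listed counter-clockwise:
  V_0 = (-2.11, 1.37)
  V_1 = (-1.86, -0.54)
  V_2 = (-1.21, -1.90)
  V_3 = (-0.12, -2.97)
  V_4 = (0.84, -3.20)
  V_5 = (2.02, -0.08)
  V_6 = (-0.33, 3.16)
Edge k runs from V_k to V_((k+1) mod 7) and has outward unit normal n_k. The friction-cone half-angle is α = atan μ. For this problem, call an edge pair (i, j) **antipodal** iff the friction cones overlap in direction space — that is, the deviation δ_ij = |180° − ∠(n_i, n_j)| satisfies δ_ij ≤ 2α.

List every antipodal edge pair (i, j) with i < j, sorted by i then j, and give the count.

count = 5; pairs: (0,4), (0,5), (1,5), (2,5), (4,6)

α = atan 0.3 = 16.70°;  2α = 33.40°
n_0 = (-0.9915, -0.1298)
n_1 = (-0.9022, -0.4312)
n_2 = (-0.7005, -0.7136)
n_3 = (-0.2330, -0.9725)
n_4 = (+0.9353, -0.3538)
n_5 = (+0.8095, +0.5871)
n_6 = (-0.7091, +0.7051)
  (0,1): δ = 161.91°  ·
  (0,2): δ = 141.93°  ·
  (0,3): δ = 110.93°  ·
  (0,4): δ = 28.17°  ✓
  (0,5): δ = 28.50°  ✓
  (0,6): δ = 127.70°  ·
  (1,2): δ = 160.01°  ·
  (1,3): δ = 129.02°  ·
  (1,4): δ = 46.26°  ·
  (1,5): δ = 10.41°  ✓
  (1,6): δ = 109.62°  ·
  (2,3): δ = 149.00°  ·
  (2,4): δ = 66.25°  ·
  (2,5): δ = 9.58°  ✓
  (2,6): δ = 89.63°  ·
  (3,4): δ = 97.24°  ·
  (3,5): δ = 40.57°  ·
  (3,6): δ = 58.63°  ·
  (4,5): δ = 123.33°  ·
  (4,6): δ = 24.12°  ✓
  (5,6): δ = 80.79°  ·
antipodal pairs: 5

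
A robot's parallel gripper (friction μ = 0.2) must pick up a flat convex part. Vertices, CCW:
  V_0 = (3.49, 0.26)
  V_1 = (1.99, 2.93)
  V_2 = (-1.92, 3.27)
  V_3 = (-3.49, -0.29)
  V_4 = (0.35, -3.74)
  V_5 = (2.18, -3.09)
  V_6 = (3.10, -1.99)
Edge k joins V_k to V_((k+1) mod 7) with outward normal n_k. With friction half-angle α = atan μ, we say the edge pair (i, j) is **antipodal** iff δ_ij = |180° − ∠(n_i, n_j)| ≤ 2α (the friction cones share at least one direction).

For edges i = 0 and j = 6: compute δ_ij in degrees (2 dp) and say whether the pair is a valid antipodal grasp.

δ = 140.84°, invalid

α = atan 0.2 = 11.31°;  2α = 22.62°
edge 0: e_0 = (-1.50, +2.67);  n_0 = (+0.8718, +0.4898)
edge 6: e_6 = (+0.39, +2.25);  n_6 = (+0.9853, -0.1708)
∠(n_0, n_6) = 39.16°
δ = |180° − 39.16°| = 140.84°
140.84° > 2α = 22.62°  →  invalid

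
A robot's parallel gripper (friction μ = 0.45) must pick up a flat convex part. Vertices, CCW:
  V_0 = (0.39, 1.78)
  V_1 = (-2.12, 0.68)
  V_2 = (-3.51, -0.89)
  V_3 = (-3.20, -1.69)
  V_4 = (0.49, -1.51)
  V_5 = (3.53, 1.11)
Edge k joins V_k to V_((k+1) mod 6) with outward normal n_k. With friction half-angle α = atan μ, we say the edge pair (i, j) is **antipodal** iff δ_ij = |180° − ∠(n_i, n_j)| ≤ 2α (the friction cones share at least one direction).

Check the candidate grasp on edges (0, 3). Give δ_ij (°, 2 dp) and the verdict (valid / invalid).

δ = 20.87°, valid

α = atan 0.45 = 24.23°;  2α = 48.46°
edge 0: e_0 = (-2.51, -1.10);  n_0 = (-0.4014, +0.9159)
edge 3: e_3 = (+3.69, +0.18);  n_3 = (+0.0487, -0.9988)
∠(n_0, n_3) = 159.13°
δ = |180° − 159.13°| = 20.87°
20.87° ≤ 2α = 48.46°  →  valid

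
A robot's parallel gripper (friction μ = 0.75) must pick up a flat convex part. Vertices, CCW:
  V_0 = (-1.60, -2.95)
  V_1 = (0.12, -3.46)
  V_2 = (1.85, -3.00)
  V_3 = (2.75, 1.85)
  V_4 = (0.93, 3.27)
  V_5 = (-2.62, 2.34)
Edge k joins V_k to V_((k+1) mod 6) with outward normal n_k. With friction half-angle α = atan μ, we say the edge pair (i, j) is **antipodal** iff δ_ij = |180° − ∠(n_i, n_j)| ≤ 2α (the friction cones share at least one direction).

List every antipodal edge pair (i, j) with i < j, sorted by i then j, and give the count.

α = atan 0.75 = 36.87°;  2α = 73.74°
n_0 = (-0.2843, -0.9587)
n_1 = (+0.2570, -0.9664)
n_2 = (+0.9832, -0.1825)
n_3 = (+0.6151, +0.7884)
n_4 = (-0.2534, +0.9674)
n_5 = (-0.9819, -0.1893)
  (0,1): δ = 148.59°  ·
  (0,2): δ = 84.00°  ·
  (0,3): δ = 21.45°  ✓
  (0,4): δ = 31.20°  ✓
  (0,5): δ = 117.43°  ·
  (1,2): δ = 115.40°  ·
  (1,3): δ = 52.85°  ✓
  (1,4): δ = 0.21°  ✓
  (1,5): δ = 86.02°  ·
  (2,3): δ = 117.45°  ·
  (2,4): δ = 64.81°  ✓
  (2,5): δ = 21.43°  ✓
  (3,4): δ = 127.36°  ·
  (3,5): δ = 41.12°  ✓
  (4,5): δ = 93.77°  ·
antipodal pairs: 7

count = 7; pairs: (0,3), (0,4), (1,3), (1,4), (2,4), (2,5), (3,5)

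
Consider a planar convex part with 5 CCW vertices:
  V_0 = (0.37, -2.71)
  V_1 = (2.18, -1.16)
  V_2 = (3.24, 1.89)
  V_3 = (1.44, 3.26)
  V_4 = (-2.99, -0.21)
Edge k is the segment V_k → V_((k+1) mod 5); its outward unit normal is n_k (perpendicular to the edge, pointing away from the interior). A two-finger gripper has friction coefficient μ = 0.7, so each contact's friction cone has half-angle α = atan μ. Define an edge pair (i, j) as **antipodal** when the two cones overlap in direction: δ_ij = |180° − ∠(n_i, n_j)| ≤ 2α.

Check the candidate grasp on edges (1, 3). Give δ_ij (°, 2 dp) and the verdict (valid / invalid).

α = atan 0.7 = 34.99°;  2α = 69.98°
edge 1: e_1 = (+1.06, +3.05);  n_1 = (+0.9446, -0.3283)
edge 3: e_3 = (-4.43, -3.47);  n_3 = (-0.6166, +0.7872)
∠(n_1, n_3) = 147.24°
δ = |180° − 147.24°| = 32.76°
32.76° ≤ 2α = 69.98°  →  valid

δ = 32.76°, valid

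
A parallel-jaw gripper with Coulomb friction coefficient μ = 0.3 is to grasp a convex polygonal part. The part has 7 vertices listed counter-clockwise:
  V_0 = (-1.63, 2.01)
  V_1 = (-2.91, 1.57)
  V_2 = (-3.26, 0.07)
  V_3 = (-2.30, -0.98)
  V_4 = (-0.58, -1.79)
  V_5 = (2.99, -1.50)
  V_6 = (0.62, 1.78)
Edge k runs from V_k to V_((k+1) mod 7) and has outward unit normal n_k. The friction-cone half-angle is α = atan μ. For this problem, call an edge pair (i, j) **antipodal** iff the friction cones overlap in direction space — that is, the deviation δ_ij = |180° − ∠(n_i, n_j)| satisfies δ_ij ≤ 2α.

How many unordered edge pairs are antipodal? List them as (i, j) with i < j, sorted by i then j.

α = atan 0.3 = 16.70°;  2α = 33.40°
n_0 = (-0.3251, +0.9457)
n_1 = (-0.9738, +0.2272)
n_2 = (-0.7380, -0.6748)
n_3 = (-0.4261, -0.9047)
n_4 = (+0.0810, -0.9967)
n_5 = (+0.8105, +0.5857)
n_6 = (+0.1017, +0.9948)
  (0,1): δ = 122.10°  ·
  (0,2): δ = 66.53°  ·
  (0,3): δ = 44.19°  ·
  (0,4): δ = 14.33°  ✓
  (0,5): δ = 106.88°  ·
  (0,6): δ = 155.19°  ·
  (1,2): δ = 124.43°  ·
  (1,3): δ = 102.08°  ·
  (1,4): δ = 72.22°  ·
  (1,5): δ = 48.98°  ·
  (1,6): δ = 97.30°  ·
  (2,3): δ = 157.65°  ·
  (2,4): δ = 127.79°  ·
  (2,5): δ = 6.59°  ✓
  (2,6): δ = 41.73°  ·
  (3,4): δ = 150.14°  ·
  (3,5): δ = 28.93°  ✓
  (3,6): δ = 19.38°  ✓
  (4,5): δ = 58.79°  ·
  (4,6): δ = 10.48°  ✓
  (5,6): δ = 131.69°  ·
antipodal pairs: 5

count = 5; pairs: (0,4), (2,5), (3,5), (3,6), (4,6)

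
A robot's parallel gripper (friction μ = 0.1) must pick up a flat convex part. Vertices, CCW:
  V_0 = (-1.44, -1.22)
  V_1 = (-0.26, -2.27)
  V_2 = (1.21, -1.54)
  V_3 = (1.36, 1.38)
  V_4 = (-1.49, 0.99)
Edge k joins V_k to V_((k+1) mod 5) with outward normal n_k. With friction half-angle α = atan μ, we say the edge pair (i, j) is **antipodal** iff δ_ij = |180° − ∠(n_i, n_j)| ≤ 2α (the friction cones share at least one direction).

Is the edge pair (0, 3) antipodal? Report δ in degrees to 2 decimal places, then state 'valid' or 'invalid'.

δ = 49.46°, invalid

α = atan 0.1 = 5.71°;  2α = 11.42°
edge 0: e_0 = (+1.18, -1.05);  n_0 = (-0.6648, -0.7471)
edge 3: e_3 = (-2.85, -0.39);  n_3 = (-0.1356, +0.9908)
∠(n_0, n_3) = 130.54°
δ = |180° − 130.54°| = 49.46°
49.46° > 2α = 11.42°  →  invalid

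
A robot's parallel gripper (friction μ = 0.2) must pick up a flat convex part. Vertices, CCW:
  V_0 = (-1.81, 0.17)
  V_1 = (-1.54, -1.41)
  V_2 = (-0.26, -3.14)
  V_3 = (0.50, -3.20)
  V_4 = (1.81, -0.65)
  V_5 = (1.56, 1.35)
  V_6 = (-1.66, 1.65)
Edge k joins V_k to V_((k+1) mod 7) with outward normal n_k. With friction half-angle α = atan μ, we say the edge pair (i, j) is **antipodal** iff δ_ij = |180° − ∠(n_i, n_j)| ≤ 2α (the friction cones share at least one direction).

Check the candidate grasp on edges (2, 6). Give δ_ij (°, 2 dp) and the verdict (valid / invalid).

δ = 88.73°, invalid

α = atan 0.2 = 11.31°;  2α = 22.62°
edge 2: e_2 = (+0.76, -0.06);  n_2 = (-0.0787, -0.9969)
edge 6: e_6 = (-0.15, -1.48);  n_6 = (-0.9949, +0.1008)
∠(n_2, n_6) = 91.27°
δ = |180° − 91.27°| = 88.73°
88.73° > 2α = 22.62°  →  invalid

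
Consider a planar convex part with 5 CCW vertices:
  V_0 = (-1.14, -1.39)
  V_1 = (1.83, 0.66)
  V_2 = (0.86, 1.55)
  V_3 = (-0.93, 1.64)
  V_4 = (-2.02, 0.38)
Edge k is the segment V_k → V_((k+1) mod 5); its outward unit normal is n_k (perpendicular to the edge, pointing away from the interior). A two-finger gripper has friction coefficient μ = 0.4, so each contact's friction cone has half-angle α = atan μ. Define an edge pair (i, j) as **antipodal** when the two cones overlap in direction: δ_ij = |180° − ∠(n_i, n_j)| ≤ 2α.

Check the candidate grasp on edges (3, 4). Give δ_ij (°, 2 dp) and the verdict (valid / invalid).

δ = 112.70°, invalid

α = atan 0.4 = 21.80°;  2α = 43.60°
edge 3: e_3 = (-1.09, -1.26);  n_3 = (-0.7563, +0.6542)
edge 4: e_4 = (+0.88, -1.77);  n_4 = (-0.8954, -0.4452)
∠(n_3, n_4) = 67.30°
δ = |180° − 67.30°| = 112.70°
112.70° > 2α = 43.60°  →  invalid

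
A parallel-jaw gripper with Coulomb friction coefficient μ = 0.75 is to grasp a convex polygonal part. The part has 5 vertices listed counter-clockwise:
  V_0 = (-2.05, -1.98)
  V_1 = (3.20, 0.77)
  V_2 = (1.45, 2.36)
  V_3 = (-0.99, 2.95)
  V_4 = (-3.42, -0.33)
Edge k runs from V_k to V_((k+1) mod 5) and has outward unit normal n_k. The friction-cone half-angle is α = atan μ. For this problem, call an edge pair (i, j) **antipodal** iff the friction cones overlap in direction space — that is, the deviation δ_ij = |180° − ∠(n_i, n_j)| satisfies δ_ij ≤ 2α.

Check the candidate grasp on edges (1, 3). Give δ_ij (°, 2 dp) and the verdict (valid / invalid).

δ = 84.28°, invalid

α = atan 0.75 = 36.87°;  2α = 73.74°
edge 1: e_1 = (-1.75, +1.59);  n_1 = (+0.6725, +0.7401)
edge 3: e_3 = (-2.43, -3.28);  n_3 = (-0.8035, +0.5953)
∠(n_1, n_3) = 95.72°
δ = |180° − 95.72°| = 84.28°
84.28° > 2α = 73.74°  →  invalid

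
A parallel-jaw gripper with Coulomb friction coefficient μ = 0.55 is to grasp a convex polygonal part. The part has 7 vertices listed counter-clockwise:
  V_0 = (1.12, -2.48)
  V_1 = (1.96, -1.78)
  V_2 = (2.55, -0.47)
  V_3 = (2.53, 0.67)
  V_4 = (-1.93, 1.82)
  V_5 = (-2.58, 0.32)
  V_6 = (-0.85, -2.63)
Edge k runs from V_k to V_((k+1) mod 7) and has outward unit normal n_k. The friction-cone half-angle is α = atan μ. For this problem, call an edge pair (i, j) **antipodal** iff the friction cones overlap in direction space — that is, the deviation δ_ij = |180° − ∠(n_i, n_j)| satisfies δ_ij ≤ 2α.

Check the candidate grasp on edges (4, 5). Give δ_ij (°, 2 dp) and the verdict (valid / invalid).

α = atan 0.55 = 28.81°;  2α = 57.62°
edge 4: e_4 = (-0.65, -1.50);  n_4 = (-0.9176, +0.3976)
edge 5: e_5 = (+1.73, -2.95);  n_5 = (-0.8626, -0.5059)
∠(n_4, n_5) = 53.82°
δ = |180° − 53.82°| = 126.18°
126.18° > 2α = 57.62°  →  invalid

δ = 126.18°, invalid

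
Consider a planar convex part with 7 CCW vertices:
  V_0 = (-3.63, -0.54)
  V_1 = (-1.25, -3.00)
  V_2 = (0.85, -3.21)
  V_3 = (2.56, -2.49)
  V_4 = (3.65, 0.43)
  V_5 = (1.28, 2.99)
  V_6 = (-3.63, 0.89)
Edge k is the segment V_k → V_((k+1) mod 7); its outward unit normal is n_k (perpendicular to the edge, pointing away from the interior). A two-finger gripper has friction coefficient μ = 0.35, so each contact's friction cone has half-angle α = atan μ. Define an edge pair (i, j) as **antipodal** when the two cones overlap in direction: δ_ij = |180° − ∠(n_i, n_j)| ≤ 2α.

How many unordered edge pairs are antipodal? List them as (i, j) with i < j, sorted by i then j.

count = 4; pairs: (0,4), (1,5), (2,5), (3,6)

α = atan 0.35 = 19.29°;  2α = 38.58°
n_0 = (-0.7187, -0.6953)
n_1 = (-0.0995, -0.9950)
n_2 = (+0.3881, -0.9216)
n_3 = (+0.9369, -0.3497)
n_4 = (+0.7338, +0.6794)
n_5 = (-0.3932, +0.9194)
n_6 = (-1.0000, -0.0000)
  (0,1): δ = 139.76°  ·
  (0,2): δ = 111.22°  ·
  (0,3): δ = 64.52°  ·
  (0,4): δ = 1.26°  ✓
  (0,5): δ = 69.10°  ·
  (0,6): δ = 135.95°  ·
  (1,2): δ = 151.46°  ·
  (1,3): δ = 104.76°  ·
  (1,4): δ = 41.50°  ·
  (1,5): δ = 28.87°  ✓
  (1,6): δ = 95.71°  ·
  (2,3): δ = 133.30°  ·
  (2,4): δ = 70.04°  ·
  (2,5): δ = 0.32°  ✓
  (2,6): δ = 67.17°  ·
  (3,4): δ = 116.74°  ·
  (3,5): δ = 46.37°  ·
  (3,6): δ = 20.47°  ✓
  (4,5): δ = 109.64°  ·
  (4,6): δ = 42.79°  ·
  (5,6): δ = 113.16°  ·
antipodal pairs: 4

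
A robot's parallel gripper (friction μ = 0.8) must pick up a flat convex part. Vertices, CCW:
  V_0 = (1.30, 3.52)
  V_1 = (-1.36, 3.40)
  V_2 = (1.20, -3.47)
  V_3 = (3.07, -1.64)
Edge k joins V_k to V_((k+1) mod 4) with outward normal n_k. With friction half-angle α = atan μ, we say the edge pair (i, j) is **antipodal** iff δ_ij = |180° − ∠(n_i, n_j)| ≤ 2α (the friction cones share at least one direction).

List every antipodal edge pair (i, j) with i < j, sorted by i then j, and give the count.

α = atan 0.8 = 38.66°;  2α = 77.32°
n_0 = (-0.0451, +0.9990)
n_1 = (-0.9371, -0.3492)
n_2 = (+0.6994, -0.7147)
n_3 = (+0.9459, +0.3245)
  (0,1): δ = 72.15°  ✓
  (0,2): δ = 41.80°  ✓
  (0,3): δ = 106.35°  ·
  (1,2): δ = 66.06°  ✓
  (1,3): δ = 1.50°  ✓
  (2,3): δ = 115.45°  ·
antipodal pairs: 4

count = 4; pairs: (0,1), (0,2), (1,2), (1,3)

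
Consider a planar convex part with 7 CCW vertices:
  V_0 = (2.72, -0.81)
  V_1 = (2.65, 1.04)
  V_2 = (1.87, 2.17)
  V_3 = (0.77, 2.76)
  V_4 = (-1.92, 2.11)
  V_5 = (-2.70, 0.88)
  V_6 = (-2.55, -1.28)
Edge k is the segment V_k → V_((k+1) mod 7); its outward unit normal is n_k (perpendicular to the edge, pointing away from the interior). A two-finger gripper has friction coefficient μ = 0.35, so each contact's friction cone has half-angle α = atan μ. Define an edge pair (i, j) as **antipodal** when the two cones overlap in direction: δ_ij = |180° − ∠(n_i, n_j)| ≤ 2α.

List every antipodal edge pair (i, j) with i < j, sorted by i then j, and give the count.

α = atan 0.35 = 19.29°;  2α = 38.58°
n_0 = (+0.9993, +0.0378)
n_1 = (+0.8230, +0.5681)
n_2 = (+0.4727, +0.8812)
n_3 = (-0.2349, +0.9720)
n_4 = (-0.8445, +0.5355)
n_5 = (-0.9976, -0.0693)
n_6 = (+0.0888, -0.9960)
  (0,1): δ = 147.55°  ·
  (0,2): δ = 120.37°  ·
  (0,3): δ = 78.58°  ·
  (0,4): δ = 34.55°  ✓
  (0,5): δ = 1.81°  ✓
  (0,6): δ = 92.93°  ·
  (1,2): δ = 152.82°  ·
  (1,3): δ = 111.03°  ·
  (1,4): δ = 67.00°  ·
  (1,5): δ = 30.64°  ✓
  (1,6): δ = 60.48°  ·
  (2,3): δ = 138.21°  ·
  (2,4): δ = 94.17°  ·
  (2,5): δ = 57.82°  ·
  (2,6): δ = 33.30°  ✓
  (3,4): δ = 135.96°  ·
  (3,5): δ = 99.61°  ·
  (3,6): δ = 8.49°  ✓
  (4,5): δ = 143.65°  ·
  (4,6): δ = 52.52°  ·
  (5,6): δ = 88.88°  ·
antipodal pairs: 5

count = 5; pairs: (0,4), (0,5), (1,5), (2,6), (3,6)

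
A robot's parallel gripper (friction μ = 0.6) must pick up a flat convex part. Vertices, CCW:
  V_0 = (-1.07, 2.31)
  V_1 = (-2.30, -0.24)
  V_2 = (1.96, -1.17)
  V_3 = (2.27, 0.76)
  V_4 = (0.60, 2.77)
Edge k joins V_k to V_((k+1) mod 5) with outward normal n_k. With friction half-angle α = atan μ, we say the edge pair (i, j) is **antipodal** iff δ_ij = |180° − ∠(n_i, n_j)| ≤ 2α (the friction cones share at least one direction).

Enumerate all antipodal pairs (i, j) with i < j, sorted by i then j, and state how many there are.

α = atan 0.6 = 30.96°;  2α = 61.93°
n_0 = (-0.9007, +0.4345)
n_1 = (-0.2133, -0.9770)
n_2 = (+0.9873, -0.1586)
n_3 = (+0.7692, +0.6391)
n_4 = (-0.2656, +0.9641)
  (0,1): δ = 76.56°  ·
  (0,2): δ = 16.63°  ✓
  (0,3): δ = 65.47°  ·
  (0,4): δ = 131.15°  ·
  (1,2): δ = 86.81°  ·
  (1,3): δ = 37.96°  ✓
  (1,4): δ = 27.72°  ✓
  (2,3): δ = 131.15°  ·
  (2,4): δ = 65.47°  ·
  (3,4): δ = 114.32°  ·
antipodal pairs: 3

count = 3; pairs: (0,2), (1,3), (1,4)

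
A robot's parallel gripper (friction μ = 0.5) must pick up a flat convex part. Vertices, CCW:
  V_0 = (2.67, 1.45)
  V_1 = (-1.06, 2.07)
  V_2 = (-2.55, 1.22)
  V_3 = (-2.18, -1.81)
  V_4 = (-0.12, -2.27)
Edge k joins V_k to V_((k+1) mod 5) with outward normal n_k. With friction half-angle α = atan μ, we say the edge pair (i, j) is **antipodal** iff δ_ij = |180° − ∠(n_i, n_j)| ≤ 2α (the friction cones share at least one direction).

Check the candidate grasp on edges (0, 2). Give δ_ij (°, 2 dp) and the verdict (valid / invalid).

δ = 73.60°, invalid

α = atan 0.5 = 26.57°;  2α = 53.13°
edge 0: e_0 = (-3.73, +0.62);  n_0 = (+0.1640, +0.9865)
edge 2: e_2 = (+0.37, -3.03);  n_2 = (-0.9926, -0.1212)
∠(n_0, n_2) = 106.40°
δ = |180° − 106.40°| = 73.60°
73.60° > 2α = 53.13°  →  invalid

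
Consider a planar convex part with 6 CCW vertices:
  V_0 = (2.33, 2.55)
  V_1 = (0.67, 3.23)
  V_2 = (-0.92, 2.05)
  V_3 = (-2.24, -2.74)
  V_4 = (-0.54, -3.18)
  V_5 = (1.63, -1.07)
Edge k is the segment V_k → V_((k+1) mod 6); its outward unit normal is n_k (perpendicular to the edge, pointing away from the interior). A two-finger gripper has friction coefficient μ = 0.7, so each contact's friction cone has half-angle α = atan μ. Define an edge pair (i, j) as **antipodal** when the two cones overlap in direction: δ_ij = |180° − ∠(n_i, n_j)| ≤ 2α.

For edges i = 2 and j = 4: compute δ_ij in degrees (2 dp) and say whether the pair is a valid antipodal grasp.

δ = 30.40°, valid

α = atan 0.7 = 34.99°;  2α = 69.98°
edge 2: e_2 = (-1.32, -4.79);  n_2 = (-0.9641, +0.2657)
edge 4: e_4 = (+2.17, +2.11);  n_4 = (+0.6971, -0.7169)
∠(n_2, n_4) = 149.60°
δ = |180° − 149.60°| = 30.40°
30.40° ≤ 2α = 69.98°  →  valid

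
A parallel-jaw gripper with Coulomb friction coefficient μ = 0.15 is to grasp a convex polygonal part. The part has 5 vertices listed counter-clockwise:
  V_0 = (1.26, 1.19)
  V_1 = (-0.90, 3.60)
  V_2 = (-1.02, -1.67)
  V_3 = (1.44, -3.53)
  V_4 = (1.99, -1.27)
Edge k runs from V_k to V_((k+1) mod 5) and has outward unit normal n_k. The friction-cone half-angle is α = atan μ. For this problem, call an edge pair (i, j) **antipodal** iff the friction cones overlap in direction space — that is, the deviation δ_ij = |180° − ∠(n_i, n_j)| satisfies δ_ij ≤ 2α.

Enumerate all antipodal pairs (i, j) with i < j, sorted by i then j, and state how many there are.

count = 2; pairs: (0,2), (1,3)

α = atan 0.15 = 8.53°;  2α = 17.06°
n_0 = (+0.7447, +0.6674)
n_1 = (-0.9997, +0.0228)
n_2 = (-0.6031, -0.7977)
n_3 = (+0.9716, -0.2365)
n_4 = (+0.9587, +0.2845)
  (0,1): δ = 43.17°  ·
  (0,2): δ = 11.04°  ✓
  (0,3): δ = 124.45°  ·
  (0,4): δ = 154.66°  ·
  (1,2): δ = 125.79°  ·
  (1,3): δ = 12.37°  ✓
  (1,4): δ = 17.83°  ·
  (2,3): δ = 66.58°  ·
  (2,4): δ = 36.38°  ·
  (3,4): δ = 149.79°  ·
antipodal pairs: 2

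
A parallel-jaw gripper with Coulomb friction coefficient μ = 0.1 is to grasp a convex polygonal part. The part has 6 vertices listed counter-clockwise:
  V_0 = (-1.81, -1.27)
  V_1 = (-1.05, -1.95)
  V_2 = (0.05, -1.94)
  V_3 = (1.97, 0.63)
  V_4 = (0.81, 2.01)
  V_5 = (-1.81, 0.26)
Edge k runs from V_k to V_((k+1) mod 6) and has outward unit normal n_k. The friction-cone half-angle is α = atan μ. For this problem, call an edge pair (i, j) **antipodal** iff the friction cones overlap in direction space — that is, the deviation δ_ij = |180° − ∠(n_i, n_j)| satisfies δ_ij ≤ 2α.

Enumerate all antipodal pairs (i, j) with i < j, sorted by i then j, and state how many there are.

α = atan 0.1 = 5.71°;  2α = 11.42°
n_0 = (-0.6668, -0.7452)
n_1 = (+0.0091, -1.0000)
n_2 = (+0.8011, -0.5985)
n_3 = (+0.7655, +0.6435)
n_4 = (-0.5554, +0.8316)
n_5 = (-1.0000, -0.0000)
  (0,1): δ = 137.66°  ·
  (0,2): δ = 84.94°  ·
  (0,3): δ = 8.13°  ✓
  (0,4): δ = 75.56°  ·
  (0,5): δ = 131.82°  ·
  (1,2): δ = 127.28°  ·
  (1,3): δ = 50.47°  ·
  (1,4): δ = 33.22°  ·
  (1,5): δ = 89.48°  ·
  (2,3): δ = 103.19°  ·
  (2,4): δ = 19.50°  ·
  (2,5): δ = 36.76°  ·
  (3,4): δ = 96.31°  ·
  (3,5): δ = 40.05°  ·
  (4,5): δ = 123.74°  ·
antipodal pairs: 1

count = 1; pairs: (0,3)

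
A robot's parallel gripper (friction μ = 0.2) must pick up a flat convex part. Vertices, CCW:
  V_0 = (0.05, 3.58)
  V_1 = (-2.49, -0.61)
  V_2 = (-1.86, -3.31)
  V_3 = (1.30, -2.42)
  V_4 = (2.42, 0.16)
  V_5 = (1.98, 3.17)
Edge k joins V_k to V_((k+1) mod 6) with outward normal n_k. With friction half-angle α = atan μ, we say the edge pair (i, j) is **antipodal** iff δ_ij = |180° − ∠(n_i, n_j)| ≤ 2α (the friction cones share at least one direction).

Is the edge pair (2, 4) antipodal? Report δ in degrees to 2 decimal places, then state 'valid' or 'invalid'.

δ = 97.41°, invalid

α = atan 0.2 = 11.31°;  2α = 22.62°
edge 2: e_2 = (+3.16, +0.89);  n_2 = (+0.2711, -0.9626)
edge 4: e_4 = (-0.44, +3.01);  n_4 = (+0.9895, +0.1446)
∠(n_2, n_4) = 82.59°
δ = |180° − 82.59°| = 97.41°
97.41° > 2α = 22.62°  →  invalid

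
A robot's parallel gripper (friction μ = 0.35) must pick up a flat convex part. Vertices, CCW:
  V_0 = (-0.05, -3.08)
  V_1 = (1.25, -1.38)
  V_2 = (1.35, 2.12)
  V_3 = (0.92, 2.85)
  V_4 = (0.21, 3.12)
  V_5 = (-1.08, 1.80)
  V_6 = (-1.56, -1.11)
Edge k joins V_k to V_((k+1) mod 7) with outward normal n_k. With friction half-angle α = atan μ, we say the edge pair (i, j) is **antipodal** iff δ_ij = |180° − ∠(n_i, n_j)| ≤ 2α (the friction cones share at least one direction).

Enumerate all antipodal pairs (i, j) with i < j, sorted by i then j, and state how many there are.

α = atan 0.35 = 19.29°;  2α = 38.58°
n_0 = (+0.7944, -0.6075)
n_1 = (+0.9996, -0.0286)
n_2 = (+0.8616, +0.5075)
n_3 = (+0.3554, +0.9347)
n_4 = (-0.7152, +0.6989)
n_5 = (-0.9867, +0.1627)
n_6 = (-0.7937, -0.6083)
  (0,1): δ = 144.23°  ·
  (0,2): δ = 112.09°  ·
  (0,3): δ = 73.42°  ·
  (0,4): δ = 6.94°  ✓
  (0,5): δ = 28.04°  ✓
  (0,6): δ = 74.88°  ·
  (1,2): δ = 147.86°  ·
  (1,3): δ = 109.18°  ·
  (1,4): δ = 42.70°  ·
  (1,5): δ = 7.73°  ✓
  (1,6): δ = 39.11°  ·
  (2,3): δ = 141.32°  ·
  (2,4): δ = 74.84°  ·
  (2,5): δ = 39.87°  ·
  (2,6): δ = 6.97°  ✓
  (3,4): δ = 113.52°  ·
  (3,5): δ = 78.55°  ·
  (3,6): δ = 31.71°  ✓
  (4,5): δ = 145.03°  ·
  (4,6): δ = 98.19°  ·
  (5,6): δ = 133.16°  ·
antipodal pairs: 5

count = 5; pairs: (0,4), (0,5), (1,5), (2,6), (3,6)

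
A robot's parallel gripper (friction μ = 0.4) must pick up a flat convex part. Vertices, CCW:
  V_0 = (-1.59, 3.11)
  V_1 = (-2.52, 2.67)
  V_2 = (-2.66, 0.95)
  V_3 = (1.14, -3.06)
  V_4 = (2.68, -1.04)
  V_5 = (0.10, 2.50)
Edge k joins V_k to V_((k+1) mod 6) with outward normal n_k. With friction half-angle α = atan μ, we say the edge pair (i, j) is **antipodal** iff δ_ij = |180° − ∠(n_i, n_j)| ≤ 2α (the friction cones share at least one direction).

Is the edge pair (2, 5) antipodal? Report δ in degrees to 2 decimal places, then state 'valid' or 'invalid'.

δ = 26.69°, valid

α = atan 0.4 = 21.80°;  2α = 43.60°
edge 2: e_2 = (+3.80, -4.01);  n_2 = (-0.7259, -0.6878)
edge 5: e_5 = (-1.69, +0.61);  n_5 = (+0.3395, +0.9406)
∠(n_2, n_5) = 153.31°
δ = |180° − 153.31°| = 26.69°
26.69° ≤ 2α = 43.60°  →  valid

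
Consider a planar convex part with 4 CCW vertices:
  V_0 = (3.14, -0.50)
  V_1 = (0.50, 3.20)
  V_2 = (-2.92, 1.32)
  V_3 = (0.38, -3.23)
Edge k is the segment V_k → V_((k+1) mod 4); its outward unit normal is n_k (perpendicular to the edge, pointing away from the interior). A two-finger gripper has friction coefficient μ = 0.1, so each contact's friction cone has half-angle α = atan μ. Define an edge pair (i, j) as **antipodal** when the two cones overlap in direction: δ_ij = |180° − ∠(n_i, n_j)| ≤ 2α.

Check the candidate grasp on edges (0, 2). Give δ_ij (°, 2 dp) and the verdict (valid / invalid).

α = atan 0.1 = 5.71°;  2α = 11.42°
edge 0: e_0 = (-2.64, +3.70);  n_0 = (+0.8140, +0.5808)
edge 2: e_2 = (+3.30, -4.55);  n_2 = (-0.8095, -0.5871)
∠(n_0, n_2) = 179.56°
δ = |180° − 179.56°| = 0.44°
0.44° ≤ 2α = 11.42°  →  valid

δ = 0.44°, valid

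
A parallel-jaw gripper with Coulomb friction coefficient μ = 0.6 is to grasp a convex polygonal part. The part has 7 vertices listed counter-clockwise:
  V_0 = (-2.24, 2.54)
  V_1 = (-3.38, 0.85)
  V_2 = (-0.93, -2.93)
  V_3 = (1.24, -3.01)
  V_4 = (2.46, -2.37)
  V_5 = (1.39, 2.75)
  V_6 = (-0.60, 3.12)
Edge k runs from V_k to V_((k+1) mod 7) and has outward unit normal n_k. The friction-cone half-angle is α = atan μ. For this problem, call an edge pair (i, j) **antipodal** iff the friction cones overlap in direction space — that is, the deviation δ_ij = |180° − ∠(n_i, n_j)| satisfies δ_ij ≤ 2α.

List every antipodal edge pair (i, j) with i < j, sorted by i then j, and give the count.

α = atan 0.6 = 30.96°;  2α = 61.93°
n_0 = (-0.8290, +0.5592)
n_1 = (-0.8392, -0.5439)
n_2 = (-0.0368, -0.9993)
n_3 = (+0.4645, -0.8855)
n_4 = (+0.9789, +0.2046)
n_5 = (+0.1828, +0.9832)
n_6 = (-0.3334, +0.9428)
  (0,1): δ = 113.05°  ·
  (0,2): δ = 58.11°  ✓
  (0,3): δ = 28.32°  ✓
  (0,4): δ = 45.81°  ✓
  (0,5): δ = 113.47°  ·
  (0,6): δ = 143.48°  ·
  (1,2): δ = 125.06°  ·
  (1,3): δ = 95.27°  ·
  (1,4): δ = 21.15°  ✓
  (1,5): δ = 46.52°  ✓
  (1,6): δ = 76.53°  ·
  (2,3): δ = 150.21°  ·
  (2,4): δ = 76.08°  ·
  (2,5): δ = 8.42°  ✓
  (2,6): δ = 21.59°  ✓
  (3,4): δ = 105.88°  ·
  (3,5): δ = 38.21°  ✓
  (3,6): δ = 8.20°  ✓
  (4,5): δ = 112.34°  ·
  (4,6): δ = 82.33°  ·
  (5,6): δ = 149.99°  ·
antipodal pairs: 9

count = 9; pairs: (0,2), (0,3), (0,4), (1,4), (1,5), (2,5), (2,6), (3,5), (3,6)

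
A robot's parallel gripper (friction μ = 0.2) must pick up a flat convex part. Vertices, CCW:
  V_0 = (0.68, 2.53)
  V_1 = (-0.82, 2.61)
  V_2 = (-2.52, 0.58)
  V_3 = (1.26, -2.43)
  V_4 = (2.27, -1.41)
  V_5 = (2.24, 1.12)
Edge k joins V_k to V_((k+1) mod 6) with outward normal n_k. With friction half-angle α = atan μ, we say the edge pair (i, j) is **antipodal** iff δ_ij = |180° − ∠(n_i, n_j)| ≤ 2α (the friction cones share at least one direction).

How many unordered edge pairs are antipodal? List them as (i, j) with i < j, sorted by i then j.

count = 2; pairs: (1,3), (2,5)

α = atan 0.2 = 11.31°;  2α = 22.62°
n_0 = (+0.0533, +0.9986)
n_1 = (-0.7667, +0.6420)
n_2 = (-0.6229, -0.7823)
n_3 = (+0.7106, -0.7036)
n_4 = (+0.9999, +0.0119)
n_5 = (+0.6705, +0.7419)
  (0,1): δ = 126.89°  ·
  (0,2): δ = 35.48°  ·
  (0,3): δ = 48.34°  ·
  (0,4): δ = 93.73°  ·
  (0,5): δ = 140.94°  ·
  (1,2): δ = 88.59°  ·
  (1,3): δ = 4.77°  ✓
  (1,4): δ = 40.62°  ·
  (1,5): δ = 87.84°  ·
  (2,3): δ = 96.19°  ·
  (2,4): δ = 50.79°  ·
  (2,5): δ = 3.58°  ✓
  (3,4): δ = 134.60°  ·
  (3,5): δ = 87.39°  ·
  (4,5): δ = 132.79°  ·
antipodal pairs: 2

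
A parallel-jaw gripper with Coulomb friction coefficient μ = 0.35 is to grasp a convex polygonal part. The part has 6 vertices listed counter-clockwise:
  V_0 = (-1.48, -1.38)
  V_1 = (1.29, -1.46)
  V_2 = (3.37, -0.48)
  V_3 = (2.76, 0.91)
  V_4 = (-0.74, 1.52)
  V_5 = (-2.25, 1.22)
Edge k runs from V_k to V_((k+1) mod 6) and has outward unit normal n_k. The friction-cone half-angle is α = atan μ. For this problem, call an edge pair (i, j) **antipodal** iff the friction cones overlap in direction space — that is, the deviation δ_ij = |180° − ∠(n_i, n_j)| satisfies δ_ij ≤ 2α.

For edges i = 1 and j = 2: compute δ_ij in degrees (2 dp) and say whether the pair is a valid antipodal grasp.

α = atan 0.35 = 19.29°;  2α = 38.58°
edge 1: e_1 = (+2.08, +0.98);  n_1 = (+0.4262, -0.9046)
edge 2: e_2 = (-0.61, +1.39);  n_2 = (+0.9157, +0.4019)
∠(n_1, n_2) = 88.47°
δ = |180° − 88.47°| = 91.53°
91.53° > 2α = 38.58°  →  invalid

δ = 91.53°, invalid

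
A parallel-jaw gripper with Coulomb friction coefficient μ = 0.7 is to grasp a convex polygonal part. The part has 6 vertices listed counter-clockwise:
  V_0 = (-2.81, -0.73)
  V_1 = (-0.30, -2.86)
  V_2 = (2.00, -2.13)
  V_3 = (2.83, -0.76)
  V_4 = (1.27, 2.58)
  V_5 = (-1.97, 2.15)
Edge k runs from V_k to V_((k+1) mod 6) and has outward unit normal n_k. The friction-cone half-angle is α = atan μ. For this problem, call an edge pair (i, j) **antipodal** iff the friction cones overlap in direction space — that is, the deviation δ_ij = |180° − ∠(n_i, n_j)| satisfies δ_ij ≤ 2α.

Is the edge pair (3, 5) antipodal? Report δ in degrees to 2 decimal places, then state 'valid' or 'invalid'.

δ = 41.30°, valid

α = atan 0.7 = 34.99°;  2α = 69.98°
edge 3: e_3 = (-1.56, +3.34);  n_3 = (+0.9060, +0.4232)
edge 5: e_5 = (-0.84, -2.88);  n_5 = (-0.9600, +0.2800)
∠(n_3, n_5) = 138.70°
δ = |180° − 138.70°| = 41.30°
41.30° ≤ 2α = 69.98°  →  valid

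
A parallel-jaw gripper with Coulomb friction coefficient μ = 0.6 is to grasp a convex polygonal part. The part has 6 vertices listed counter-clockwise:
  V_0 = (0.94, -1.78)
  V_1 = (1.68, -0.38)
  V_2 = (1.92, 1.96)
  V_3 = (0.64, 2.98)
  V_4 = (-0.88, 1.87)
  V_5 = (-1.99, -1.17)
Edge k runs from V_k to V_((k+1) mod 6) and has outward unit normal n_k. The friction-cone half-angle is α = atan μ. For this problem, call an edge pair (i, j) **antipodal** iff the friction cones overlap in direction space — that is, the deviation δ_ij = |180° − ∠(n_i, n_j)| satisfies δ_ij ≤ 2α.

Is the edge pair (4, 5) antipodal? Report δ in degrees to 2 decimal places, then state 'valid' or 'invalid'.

δ = 81.70°, invalid

α = atan 0.6 = 30.96°;  2α = 61.93°
edge 4: e_4 = (-1.11, -3.04);  n_4 = (-0.9393, +0.3430)
edge 5: e_5 = (+2.93, -0.61);  n_5 = (-0.2038, -0.9790)
∠(n_4, n_5) = 98.30°
δ = |180° − 98.30°| = 81.70°
81.70° > 2α = 61.93°  →  invalid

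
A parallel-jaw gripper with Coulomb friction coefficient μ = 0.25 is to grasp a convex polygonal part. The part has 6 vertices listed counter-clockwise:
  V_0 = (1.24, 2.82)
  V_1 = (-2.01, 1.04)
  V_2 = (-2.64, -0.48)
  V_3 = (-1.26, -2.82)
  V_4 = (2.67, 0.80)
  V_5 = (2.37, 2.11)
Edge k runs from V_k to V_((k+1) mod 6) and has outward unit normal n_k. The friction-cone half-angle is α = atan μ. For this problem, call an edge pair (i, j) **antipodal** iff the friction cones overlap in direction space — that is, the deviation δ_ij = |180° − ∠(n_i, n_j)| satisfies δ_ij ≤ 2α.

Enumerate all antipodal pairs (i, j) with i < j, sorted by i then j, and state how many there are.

count = 4; pairs: (0,3), (1,3), (2,4), (2,5)

α = atan 0.25 = 14.04°;  2α = 28.07°
n_0 = (-0.4804, +0.8771)
n_1 = (-0.9238, +0.3829)
n_2 = (-0.8614, -0.5080)
n_3 = (+0.6775, -0.7355)
n_4 = (+0.9748, +0.2232)
n_5 = (+0.5320, +0.8467)
  (0,1): δ = 141.22°  ·
  (0,2): δ = 88.18°  ·
  (0,3): δ = 13.94°  ✓
  (0,4): δ = 74.19°  ·
  (0,5): δ = 119.15°  ·
  (1,2): δ = 126.96°  ·
  (1,3): δ = 24.84°  ✓
  (1,4): δ = 35.41°  ·
  (1,5): δ = 80.37°  ·
  (2,3): δ = 77.88°  ·
  (2,4): δ = 17.63°  ✓
  (2,5): δ = 27.33°  ✓
  (3,4): δ = 119.75°  ·
  (3,5): δ = 74.79°  ·
  (4,5): δ = 135.04°  ·
antipodal pairs: 4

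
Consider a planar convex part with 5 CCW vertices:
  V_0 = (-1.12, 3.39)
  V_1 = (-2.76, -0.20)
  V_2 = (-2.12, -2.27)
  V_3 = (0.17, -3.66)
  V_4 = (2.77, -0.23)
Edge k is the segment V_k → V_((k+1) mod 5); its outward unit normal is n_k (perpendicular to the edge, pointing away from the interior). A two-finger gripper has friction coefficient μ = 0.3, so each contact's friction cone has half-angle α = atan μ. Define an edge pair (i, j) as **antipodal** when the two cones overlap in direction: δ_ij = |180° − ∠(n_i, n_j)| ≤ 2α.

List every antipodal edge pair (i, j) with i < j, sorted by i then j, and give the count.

count = 3; pairs: (0,3), (1,4), (2,4)

α = atan 0.3 = 16.70°;  2α = 33.40°
n_0 = (-0.9096, +0.4155)
n_1 = (-0.9554, -0.2954)
n_2 = (-0.5189, -0.8548)
n_3 = (+0.7969, -0.6041)
n_4 = (+0.6812, +0.7321)
  (0,1): δ = 138.27°  ·
  (0,2): δ = 96.71°  ·
  (0,3): δ = 12.61°  ✓
  (0,4): δ = 71.61°  ·
  (1,2): δ = 138.44°  ·
  (1,3): δ = 54.34°  ·
  (1,4): δ = 29.88°  ✓
  (2,3): δ = 95.91°  ·
  (2,4): δ = 11.68°  ✓
  (3,4): δ = 95.78°  ·
antipodal pairs: 3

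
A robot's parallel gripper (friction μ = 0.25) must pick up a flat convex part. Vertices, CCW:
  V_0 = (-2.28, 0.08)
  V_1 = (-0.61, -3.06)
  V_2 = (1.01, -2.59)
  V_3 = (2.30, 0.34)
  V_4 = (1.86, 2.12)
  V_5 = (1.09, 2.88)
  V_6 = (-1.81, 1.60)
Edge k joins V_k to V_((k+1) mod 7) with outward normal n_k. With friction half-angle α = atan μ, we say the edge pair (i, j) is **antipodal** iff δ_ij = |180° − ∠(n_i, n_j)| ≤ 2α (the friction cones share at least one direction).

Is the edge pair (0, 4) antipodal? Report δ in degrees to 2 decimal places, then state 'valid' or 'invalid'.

δ = 17.37°, valid

α = atan 0.25 = 14.04°;  2α = 28.07°
edge 0: e_0 = (+1.67, -3.14);  n_0 = (-0.8829, -0.4696)
edge 4: e_4 = (-0.77, +0.76);  n_4 = (+0.7025, +0.7117)
∠(n_0, n_4) = 162.63°
δ = |180° − 162.63°| = 17.37°
17.37° ≤ 2α = 28.07°  →  valid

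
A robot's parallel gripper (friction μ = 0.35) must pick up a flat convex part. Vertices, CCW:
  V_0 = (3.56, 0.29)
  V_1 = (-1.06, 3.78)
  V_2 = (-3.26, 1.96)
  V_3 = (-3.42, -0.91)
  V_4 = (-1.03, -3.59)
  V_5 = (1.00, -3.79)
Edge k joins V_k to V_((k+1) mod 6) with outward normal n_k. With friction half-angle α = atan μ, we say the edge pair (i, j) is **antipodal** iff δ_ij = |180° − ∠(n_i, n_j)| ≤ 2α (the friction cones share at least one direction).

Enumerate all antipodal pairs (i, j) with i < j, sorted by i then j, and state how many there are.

α = atan 0.35 = 19.29°;  2α = 38.58°
n_0 = (+0.6028, +0.7979)
n_1 = (-0.6374, +0.7705)
n_2 = (-0.9984, +0.0557)
n_3 = (-0.7463, -0.6656)
n_4 = (-0.0980, -0.9952)
n_5 = (+0.8471, -0.5315)
  (0,1): δ = 103.33°  ·
  (0,2): δ = 56.12°  ·
  (0,3): δ = 11.21°  ✓
  (0,4): δ = 31.44°  ✓
  (0,5): δ = 94.96°  ·
  (1,2): δ = 132.79°  ·
  (1,3): δ = 87.87°  ·
  (1,4): δ = 45.23°  ·
  (1,5): δ = 18.29°  ✓
  (2,3): δ = 135.08°  ·
  (2,4): δ = 92.44°  ·
  (2,5): δ = 28.92°  ✓
  (3,4): δ = 137.35°  ·
  (3,5): δ = 73.83°  ·
  (4,5): δ = 116.48°  ·
antipodal pairs: 4

count = 4; pairs: (0,3), (0,4), (1,5), (2,5)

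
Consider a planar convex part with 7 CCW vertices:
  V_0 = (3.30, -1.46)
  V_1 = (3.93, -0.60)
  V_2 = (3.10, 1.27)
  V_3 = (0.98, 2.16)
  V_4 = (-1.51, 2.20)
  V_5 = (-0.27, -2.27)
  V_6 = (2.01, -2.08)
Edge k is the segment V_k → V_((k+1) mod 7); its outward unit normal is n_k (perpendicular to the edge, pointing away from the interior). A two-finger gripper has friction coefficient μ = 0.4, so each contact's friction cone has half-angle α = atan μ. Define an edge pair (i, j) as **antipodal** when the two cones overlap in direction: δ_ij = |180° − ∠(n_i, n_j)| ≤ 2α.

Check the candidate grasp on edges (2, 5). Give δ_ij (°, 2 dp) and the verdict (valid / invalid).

α = atan 0.4 = 21.80°;  2α = 43.60°
edge 2: e_2 = (-2.12, +0.89);  n_2 = (+0.3871, +0.9220)
edge 5: e_5 = (+2.28, +0.19);  n_5 = (+0.0830, -0.9965)
∠(n_2, n_5) = 152.46°
δ = |180° − 152.46°| = 27.54°
27.54° ≤ 2α = 43.60°  →  valid

δ = 27.54°, valid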